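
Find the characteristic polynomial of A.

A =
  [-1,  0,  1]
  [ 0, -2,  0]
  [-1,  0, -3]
x^3 + 6*x^2 + 12*x + 8

Expanding det(x·I − A) (e.g. by cofactor expansion or by noting that A is similar to its Jordan form J, which has the same characteristic polynomial as A) gives
  χ_A(x) = x^3 + 6*x^2 + 12*x + 8
which factors as (x + 2)^3. The eigenvalues (with algebraic multiplicities) are λ = -2 with multiplicity 3.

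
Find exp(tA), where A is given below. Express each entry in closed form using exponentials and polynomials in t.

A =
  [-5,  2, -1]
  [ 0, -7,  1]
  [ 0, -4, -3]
e^{tA} =
  [exp(-5*t), 2*t*exp(-5*t), -t*exp(-5*t)]
  [0, -2*t*exp(-5*t) + exp(-5*t), t*exp(-5*t)]
  [0, -4*t*exp(-5*t), 2*t*exp(-5*t) + exp(-5*t)]

Strategy: write A = P · J · P⁻¹ where J is a Jordan canonical form, so e^{tA} = P · e^{tJ} · P⁻¹, and e^{tJ} can be computed block-by-block.

A has Jordan form
J =
  [-5,  1,  0]
  [ 0, -5,  0]
  [ 0,  0, -5]
(up to reordering of blocks).

Per-block formulas:
  For a 1×1 block at λ = -5: exp(t · [-5]) = [e^(-5t)].
  For a 2×2 Jordan block J_2(-5): exp(t · J_2(-5)) = e^(-5t)·(I + t·N), where N is the 2×2 nilpotent shift.

After assembling e^{tJ} and conjugating by P, we get:

e^{tA} =
  [exp(-5*t), 2*t*exp(-5*t), -t*exp(-5*t)]
  [0, -2*t*exp(-5*t) + exp(-5*t), t*exp(-5*t)]
  [0, -4*t*exp(-5*t), 2*t*exp(-5*t) + exp(-5*t)]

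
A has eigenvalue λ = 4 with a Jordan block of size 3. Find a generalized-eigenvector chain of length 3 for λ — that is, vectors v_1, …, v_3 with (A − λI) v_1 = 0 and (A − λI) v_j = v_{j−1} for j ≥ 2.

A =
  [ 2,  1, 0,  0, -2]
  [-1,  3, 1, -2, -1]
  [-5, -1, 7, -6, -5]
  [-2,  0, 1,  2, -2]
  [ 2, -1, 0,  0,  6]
A Jordan chain for λ = 4 of length 3:
v_1 = (-1, 0, -2, -1, 1)ᵀ
v_2 = (-2, -1, -5, -2, 2)ᵀ
v_3 = (1, 0, 0, 0, 0)ᵀ

Let N = A − (4)·I. We want v_3 with N^3 v_3 = 0 but N^2 v_3 ≠ 0; then v_{j-1} := N · v_j for j = 3, …, 2.

Pick v_3 = (1, 0, 0, 0, 0)ᵀ.
Then v_2 = N · v_3 = (-2, -1, -5, -2, 2)ᵀ.
Then v_1 = N · v_2 = (-1, 0, -2, -1, 1)ᵀ.

Sanity check: (A − (4)·I) v_1 = (0, 0, 0, 0, 0)ᵀ = 0. ✓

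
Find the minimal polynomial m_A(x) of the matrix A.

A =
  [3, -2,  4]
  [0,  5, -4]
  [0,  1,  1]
x^2 - 6*x + 9

The characteristic polynomial is χ_A(x) = (x - 3)^3, so the eigenvalues are known. The minimal polynomial is
  m_A(x) = Π_λ (x − λ)^{k_λ}
where k_λ is the size of the *largest* Jordan block for λ (equivalently, the smallest k with (A − λI)^k v = 0 for every generalised eigenvector v of λ).

  λ = 3: largest Jordan block has size 2, contributing (x − 3)^2

So m_A(x) = (x - 3)^2 = x^2 - 6*x + 9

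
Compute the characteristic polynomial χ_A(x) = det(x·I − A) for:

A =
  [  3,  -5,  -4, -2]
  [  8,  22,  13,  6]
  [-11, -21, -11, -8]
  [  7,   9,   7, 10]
x^4 - 24*x^3 + 216*x^2 - 864*x + 1296

Expanding det(x·I − A) (e.g. by cofactor expansion or by noting that A is similar to its Jordan form J, which has the same characteristic polynomial as A) gives
  χ_A(x) = x^4 - 24*x^3 + 216*x^2 - 864*x + 1296
which factors as (x - 6)^4. The eigenvalues (with algebraic multiplicities) are λ = 6 with multiplicity 4.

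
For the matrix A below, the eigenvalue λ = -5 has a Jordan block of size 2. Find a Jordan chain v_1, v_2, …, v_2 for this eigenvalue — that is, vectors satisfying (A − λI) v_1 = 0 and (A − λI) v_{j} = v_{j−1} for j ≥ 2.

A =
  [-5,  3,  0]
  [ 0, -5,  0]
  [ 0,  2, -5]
A Jordan chain for λ = -5 of length 2:
v_1 = (3, 0, 2)ᵀ
v_2 = (0, 1, 0)ᵀ

Let N = A − (-5)·I. We want v_2 with N^2 v_2 = 0 but N^1 v_2 ≠ 0; then v_{j-1} := N · v_j for j = 2, …, 2.

Pick v_2 = (0, 1, 0)ᵀ.
Then v_1 = N · v_2 = (3, 0, 2)ᵀ.

Sanity check: (A − (-5)·I) v_1 = (0, 0, 0)ᵀ = 0. ✓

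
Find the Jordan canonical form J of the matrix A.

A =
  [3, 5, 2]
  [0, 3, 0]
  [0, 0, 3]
J_2(3) ⊕ J_1(3)

The characteristic polynomial is
  det(x·I − A) = x^3 - 9*x^2 + 27*x - 27 = (x - 3)^3

Eigenvalues and multiplicities (the geometric multiplicity of λ is n − rank(A − λI), which equals the number of Jordan blocks for λ):
  λ = 3: algebraic multiplicity = 3, geometric multiplicity = 2

Determining the block sizes for each eigenvalue:
  λ = 3: 2 blocks summing to 3 forces exactly one block of size 2 and the rest size 1 → block sizes [2, 1]

Assembling the blocks gives a Jordan form
J =
  [3, 1, 0]
  [0, 3, 0]
  [0, 0, 3]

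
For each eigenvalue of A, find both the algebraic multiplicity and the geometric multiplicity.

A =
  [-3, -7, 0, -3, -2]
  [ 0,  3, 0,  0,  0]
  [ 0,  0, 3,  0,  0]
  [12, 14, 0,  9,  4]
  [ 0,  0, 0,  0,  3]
λ = 3: alg = 5, geom = 4

Step 1 — factor the characteristic polynomial to read off the algebraic multiplicities:
  χ_A(x) = (x - 3)^5

Step 2 — compute geometric multiplicities via the rank-nullity identity g(λ) = n − rank(A − λI):
  rank(A − (3)·I) = 1, so dim ker(A − (3)·I) = n − 1 = 4

Summary:
  λ = 3: algebraic multiplicity = 5, geometric multiplicity = 4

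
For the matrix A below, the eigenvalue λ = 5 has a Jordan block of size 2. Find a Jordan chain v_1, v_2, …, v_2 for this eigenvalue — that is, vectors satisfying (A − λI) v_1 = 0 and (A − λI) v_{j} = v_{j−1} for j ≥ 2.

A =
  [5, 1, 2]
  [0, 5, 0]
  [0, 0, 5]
A Jordan chain for λ = 5 of length 2:
v_1 = (1, 0, 0)ᵀ
v_2 = (0, 1, 0)ᵀ

Let N = A − (5)·I. We want v_2 with N^2 v_2 = 0 but N^1 v_2 ≠ 0; then v_{j-1} := N · v_j for j = 2, …, 2.

Pick v_2 = (0, 1, 0)ᵀ.
Then v_1 = N · v_2 = (1, 0, 0)ᵀ.

Sanity check: (A − (5)·I) v_1 = (0, 0, 0)ᵀ = 0. ✓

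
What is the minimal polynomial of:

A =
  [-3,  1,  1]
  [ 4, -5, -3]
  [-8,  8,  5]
x^3 + 3*x^2 + 3*x + 1

The characteristic polynomial is χ_A(x) = (x + 1)^3, so the eigenvalues are known. The minimal polynomial is
  m_A(x) = Π_λ (x − λ)^{k_λ}
where k_λ is the size of the *largest* Jordan block for λ (equivalently, the smallest k with (A − λI)^k v = 0 for every generalised eigenvector v of λ).

  λ = -1: largest Jordan block has size 3, contributing (x + 1)^3

So m_A(x) = (x + 1)^3 = x^3 + 3*x^2 + 3*x + 1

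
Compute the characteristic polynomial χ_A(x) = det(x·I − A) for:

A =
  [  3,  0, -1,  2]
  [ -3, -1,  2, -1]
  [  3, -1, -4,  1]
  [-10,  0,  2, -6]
x^4 + 8*x^3 + 24*x^2 + 32*x + 16

Expanding det(x·I − A) (e.g. by cofactor expansion or by noting that A is similar to its Jordan form J, which has the same characteristic polynomial as A) gives
  χ_A(x) = x^4 + 8*x^3 + 24*x^2 + 32*x + 16
which factors as (x + 2)^4. The eigenvalues (with algebraic multiplicities) are λ = -2 with multiplicity 4.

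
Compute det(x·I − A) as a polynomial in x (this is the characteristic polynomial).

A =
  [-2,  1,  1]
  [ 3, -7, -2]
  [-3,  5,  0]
x^3 + 9*x^2 + 24*x + 20

Expanding det(x·I − A) (e.g. by cofactor expansion or by noting that A is similar to its Jordan form J, which has the same characteristic polynomial as A) gives
  χ_A(x) = x^3 + 9*x^2 + 24*x + 20
which factors as (x + 2)^2*(x + 5). The eigenvalues (with algebraic multiplicities) are λ = -5 with multiplicity 1, λ = -2 with multiplicity 2.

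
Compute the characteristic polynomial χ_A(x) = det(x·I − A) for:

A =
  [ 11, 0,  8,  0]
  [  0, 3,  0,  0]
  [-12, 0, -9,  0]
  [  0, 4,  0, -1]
x^4 - 4*x^3 - 2*x^2 + 12*x + 9

Expanding det(x·I − A) (e.g. by cofactor expansion or by noting that A is similar to its Jordan form J, which has the same characteristic polynomial as A) gives
  χ_A(x) = x^4 - 4*x^3 - 2*x^2 + 12*x + 9
which factors as (x - 3)^2*(x + 1)^2. The eigenvalues (with algebraic multiplicities) are λ = -1 with multiplicity 2, λ = 3 with multiplicity 2.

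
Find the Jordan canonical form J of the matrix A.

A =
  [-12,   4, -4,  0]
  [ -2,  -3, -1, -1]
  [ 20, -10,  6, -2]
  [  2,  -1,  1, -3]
J_1(-4) ⊕ J_1(-4) ⊕ J_2(-2)

The characteristic polynomial is
  det(x·I − A) = x^4 + 12*x^3 + 52*x^2 + 96*x + 64 = (x + 2)^2*(x + 4)^2

Eigenvalues and multiplicities (the geometric multiplicity of λ is n − rank(A − λI), which equals the number of Jordan blocks for λ):
  λ = -4: algebraic multiplicity = 2, geometric multiplicity = 2
  λ = -2: algebraic multiplicity = 2, geometric multiplicity = 1

Determining the block sizes for each eigenvalue:
  λ = -4: gm = am = 2, so every block has size 1 → block sizes [1, 1]
  λ = -2: one block (gm = 1), so the single block has size am = 2 → block sizes [2]

Assembling the blocks gives a Jordan form
J =
  [-4,  0,  0,  0]
  [ 0, -4,  0,  0]
  [ 0,  0, -2,  1]
  [ 0,  0,  0, -2]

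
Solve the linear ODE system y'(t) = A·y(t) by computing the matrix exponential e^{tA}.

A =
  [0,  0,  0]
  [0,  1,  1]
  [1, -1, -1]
e^{tA} =
  [1, 0, 0]
  [t^2/2, t + 1, t]
  [-t^2/2 + t, -t, 1 - t]

Strategy: write A = P · J · P⁻¹ where J is a Jordan canonical form, so e^{tA} = P · e^{tJ} · P⁻¹, and e^{tJ} can be computed block-by-block.

A has Jordan form
J =
  [0, 1, 0]
  [0, 0, 1]
  [0, 0, 0]
(up to reordering of blocks).

Per-block formulas:
  For a 3×3 Jordan block J_3(0): exp(t · J_3(0)) = e^(0t)·(I + t·N + (t^2/2)·N^2), where N is the 3×3 nilpotent shift.

After assembling e^{tJ} and conjugating by P, we get:

e^{tA} =
  [1, 0, 0]
  [t^2/2, t + 1, t]
  [-t^2/2 + t, -t, 1 - t]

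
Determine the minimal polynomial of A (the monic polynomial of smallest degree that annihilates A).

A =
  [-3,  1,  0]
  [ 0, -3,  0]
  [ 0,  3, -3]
x^2 + 6*x + 9

The characteristic polynomial is χ_A(x) = (x + 3)^3, so the eigenvalues are known. The minimal polynomial is
  m_A(x) = Π_λ (x − λ)^{k_λ}
where k_λ is the size of the *largest* Jordan block for λ (equivalently, the smallest k with (A − λI)^k v = 0 for every generalised eigenvector v of λ).

  λ = -3: largest Jordan block has size 2, contributing (x + 3)^2

So m_A(x) = (x + 3)^2 = x^2 + 6*x + 9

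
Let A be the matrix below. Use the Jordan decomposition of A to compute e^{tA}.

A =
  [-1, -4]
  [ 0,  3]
e^{tA} =
  [exp(-t), -exp(3*t) + exp(-t)]
  [0, exp(3*t)]

Strategy: write A = P · J · P⁻¹ where J is a Jordan canonical form, so e^{tA} = P · e^{tJ} · P⁻¹, and e^{tJ} can be computed block-by-block.

A has Jordan form
J =
  [-1, 0]
  [ 0, 3]
(up to reordering of blocks).

Per-block formulas:
  For a 1×1 block at λ = 3: exp(t · [3]) = [e^(3t)].
  For a 1×1 block at λ = -1: exp(t · [-1]) = [e^(-1t)].

After assembling e^{tJ} and conjugating by P, we get:

e^{tA} =
  [exp(-t), -exp(3*t) + exp(-t)]
  [0, exp(3*t)]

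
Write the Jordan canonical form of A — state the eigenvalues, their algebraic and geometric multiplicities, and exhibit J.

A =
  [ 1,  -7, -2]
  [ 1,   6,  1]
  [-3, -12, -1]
J_3(2)

The characteristic polynomial is
  det(x·I − A) = x^3 - 6*x^2 + 12*x - 8 = (x - 2)^3

Eigenvalues and multiplicities (the geometric multiplicity of λ is n − rank(A − λI), which equals the number of Jordan blocks for λ):
  λ = 2: algebraic multiplicity = 3, geometric multiplicity = 1

Determining the block sizes for each eigenvalue:
  λ = 2: one block (gm = 1), so the single block has size am = 3 → block sizes [3]

Assembling the blocks gives a Jordan form
J =
  [2, 1, 0]
  [0, 2, 1]
  [0, 0, 2]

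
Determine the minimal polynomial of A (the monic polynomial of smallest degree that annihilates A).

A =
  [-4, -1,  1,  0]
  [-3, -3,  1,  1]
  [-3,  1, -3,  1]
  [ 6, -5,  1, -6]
x^2 + 8*x + 16

The characteristic polynomial is χ_A(x) = (x + 4)^4, so the eigenvalues are known. The minimal polynomial is
  m_A(x) = Π_λ (x − λ)^{k_λ}
where k_λ is the size of the *largest* Jordan block for λ (equivalently, the smallest k with (A − λI)^k v = 0 for every generalised eigenvector v of λ).

  λ = -4: largest Jordan block has size 2, contributing (x + 4)^2

So m_A(x) = (x + 4)^2 = x^2 + 8*x + 16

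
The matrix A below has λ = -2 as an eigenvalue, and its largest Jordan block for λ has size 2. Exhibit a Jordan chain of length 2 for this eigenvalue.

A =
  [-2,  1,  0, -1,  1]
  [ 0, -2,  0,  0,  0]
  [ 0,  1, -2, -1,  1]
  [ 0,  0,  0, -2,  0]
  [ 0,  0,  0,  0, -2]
A Jordan chain for λ = -2 of length 2:
v_1 = (1, 0, 1, 0, 0)ᵀ
v_2 = (0, 1, 0, 0, 0)ᵀ

Let N = A − (-2)·I. We want v_2 with N^2 v_2 = 0 but N^1 v_2 ≠ 0; then v_{j-1} := N · v_j for j = 2, …, 2.

Pick v_2 = (0, 1, 0, 0, 0)ᵀ.
Then v_1 = N · v_2 = (1, 0, 1, 0, 0)ᵀ.

Sanity check: (A − (-2)·I) v_1 = (0, 0, 0, 0, 0)ᵀ = 0. ✓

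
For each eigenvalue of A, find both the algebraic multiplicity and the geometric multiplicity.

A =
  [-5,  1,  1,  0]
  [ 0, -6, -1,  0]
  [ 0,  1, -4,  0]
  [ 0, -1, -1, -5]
λ = -5: alg = 4, geom = 3

Step 1 — factor the characteristic polynomial to read off the algebraic multiplicities:
  χ_A(x) = (x + 5)^4

Step 2 — compute geometric multiplicities via the rank-nullity identity g(λ) = n − rank(A − λI):
  rank(A − (-5)·I) = 1, so dim ker(A − (-5)·I) = n − 1 = 3

Summary:
  λ = -5: algebraic multiplicity = 4, geometric multiplicity = 3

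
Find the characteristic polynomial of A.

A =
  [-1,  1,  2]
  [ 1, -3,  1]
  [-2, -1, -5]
x^3 + 9*x^2 + 27*x + 27

Expanding det(x·I − A) (e.g. by cofactor expansion or by noting that A is similar to its Jordan form J, which has the same characteristic polynomial as A) gives
  χ_A(x) = x^3 + 9*x^2 + 27*x + 27
which factors as (x + 3)^3. The eigenvalues (with algebraic multiplicities) are λ = -3 with multiplicity 3.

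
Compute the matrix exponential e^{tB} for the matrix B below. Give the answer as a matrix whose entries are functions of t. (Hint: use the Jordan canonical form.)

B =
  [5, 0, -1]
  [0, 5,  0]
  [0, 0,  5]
e^{tB} =
  [exp(5*t), 0, -t*exp(5*t)]
  [0, exp(5*t), 0]
  [0, 0, exp(5*t)]

Strategy: write B = P · J · P⁻¹ where J is a Jordan canonical form, so e^{tB} = P · e^{tJ} · P⁻¹, and e^{tJ} can be computed block-by-block.

B has Jordan form
J =
  [5, 1, 0]
  [0, 5, 0]
  [0, 0, 5]
(up to reordering of blocks).

Per-block formulas:
  For a 2×2 Jordan block J_2(5): exp(t · J_2(5)) = e^(5t)·(I + t·N), where N is the 2×2 nilpotent shift.
  For a 1×1 block at λ = 5: exp(t · [5]) = [e^(5t)].

After assembling e^{tJ} and conjugating by P, we get:

e^{tB} =
  [exp(5*t), 0, -t*exp(5*t)]
  [0, exp(5*t), 0]
  [0, 0, exp(5*t)]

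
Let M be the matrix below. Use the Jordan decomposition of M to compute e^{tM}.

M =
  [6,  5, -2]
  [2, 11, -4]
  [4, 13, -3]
e^{tM} =
  [4*t*exp(5*t) - 2*exp(5*t) + 3*exp(4*t), 14*t*exp(5*t) - 9*exp(5*t) + 9*exp(4*t), -8*t*exp(5*t) + 6*exp(5*t) - 6*exp(4*t)]
  [2*exp(5*t) - 2*exp(4*t), 7*exp(5*t) - 6*exp(4*t), -4*exp(5*t) + 4*exp(4*t)]
  [2*t*exp(5*t) + 2*exp(5*t) - 2*exp(4*t), 7*t*exp(5*t) + 6*exp(5*t) - 6*exp(4*t), -4*t*exp(5*t) - 3*exp(5*t) + 4*exp(4*t)]

Strategy: write M = P · J · P⁻¹ where J is a Jordan canonical form, so e^{tM} = P · e^{tJ} · P⁻¹, and e^{tJ} can be computed block-by-block.

M has Jordan form
J =
  [4, 0, 0]
  [0, 5, 1]
  [0, 0, 5]
(up to reordering of blocks).

Per-block formulas:
  For a 2×2 Jordan block J_2(5): exp(t · J_2(5)) = e^(5t)·(I + t·N), where N is the 2×2 nilpotent shift.
  For a 1×1 block at λ = 4: exp(t · [4]) = [e^(4t)].

After assembling e^{tJ} and conjugating by P, we get:

e^{tM} =
  [4*t*exp(5*t) - 2*exp(5*t) + 3*exp(4*t), 14*t*exp(5*t) - 9*exp(5*t) + 9*exp(4*t), -8*t*exp(5*t) + 6*exp(5*t) - 6*exp(4*t)]
  [2*exp(5*t) - 2*exp(4*t), 7*exp(5*t) - 6*exp(4*t), -4*exp(5*t) + 4*exp(4*t)]
  [2*t*exp(5*t) + 2*exp(5*t) - 2*exp(4*t), 7*t*exp(5*t) + 6*exp(5*t) - 6*exp(4*t), -4*t*exp(5*t) - 3*exp(5*t) + 4*exp(4*t)]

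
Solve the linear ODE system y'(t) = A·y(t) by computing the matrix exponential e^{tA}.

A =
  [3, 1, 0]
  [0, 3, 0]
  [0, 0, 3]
e^{tA} =
  [exp(3*t), t*exp(3*t), 0]
  [0, exp(3*t), 0]
  [0, 0, exp(3*t)]

Strategy: write A = P · J · P⁻¹ where J is a Jordan canonical form, so e^{tA} = P · e^{tJ} · P⁻¹, and e^{tJ} can be computed block-by-block.

A has Jordan form
J =
  [3, 1, 0]
  [0, 3, 0]
  [0, 0, 3]
(up to reordering of blocks).

Per-block formulas:
  For a 2×2 Jordan block J_2(3): exp(t · J_2(3)) = e^(3t)·(I + t·N), where N is the 2×2 nilpotent shift.
  For a 1×1 block at λ = 3: exp(t · [3]) = [e^(3t)].

After assembling e^{tJ} and conjugating by P, we get:

e^{tA} =
  [exp(3*t), t*exp(3*t), 0]
  [0, exp(3*t), 0]
  [0, 0, exp(3*t)]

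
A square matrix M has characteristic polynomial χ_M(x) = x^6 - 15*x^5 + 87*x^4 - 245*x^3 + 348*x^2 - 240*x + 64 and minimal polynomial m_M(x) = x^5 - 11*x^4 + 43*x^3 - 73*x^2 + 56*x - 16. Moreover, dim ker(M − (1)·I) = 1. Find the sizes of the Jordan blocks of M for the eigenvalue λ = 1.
Block sizes for λ = 1: [3]

Step 1 — from the characteristic polynomial, algebraic multiplicity of λ = 1 is 3. From dim ker(M − (1)·I) = 1, there are exactly 1 Jordan blocks for λ = 1.
Step 2 — from the minimal polynomial, the factor (x − 1)^3 tells us the largest block for λ = 1 has size 3.
Step 3 — with total size 3, 1 blocks, and largest block 3, the block sizes (in nonincreasing order) are [3].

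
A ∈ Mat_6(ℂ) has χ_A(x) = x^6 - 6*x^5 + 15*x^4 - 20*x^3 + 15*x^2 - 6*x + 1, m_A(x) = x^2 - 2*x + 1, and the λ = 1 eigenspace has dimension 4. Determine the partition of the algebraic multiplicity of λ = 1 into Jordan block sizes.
Block sizes for λ = 1: [2, 2, 1, 1]

Step 1 — from the characteristic polynomial, algebraic multiplicity of λ = 1 is 6. From dim ker(A − (1)·I) = 4, there are exactly 4 Jordan blocks for λ = 1.
Step 2 — from the minimal polynomial, the factor (x − 1)^2 tells us the largest block for λ = 1 has size 2.
Step 3 — with total size 6, 4 blocks, and largest block 2, the block sizes (in nonincreasing order) are [2, 2, 1, 1].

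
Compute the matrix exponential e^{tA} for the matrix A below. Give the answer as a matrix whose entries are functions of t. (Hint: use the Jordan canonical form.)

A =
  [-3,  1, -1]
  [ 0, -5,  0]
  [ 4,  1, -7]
e^{tA} =
  [2*t*exp(-5*t) + exp(-5*t), t^2*exp(-5*t)/2 + t*exp(-5*t), -t*exp(-5*t)]
  [0, exp(-5*t), 0]
  [4*t*exp(-5*t), t^2*exp(-5*t) + t*exp(-5*t), -2*t*exp(-5*t) + exp(-5*t)]

Strategy: write A = P · J · P⁻¹ where J is a Jordan canonical form, so e^{tA} = P · e^{tJ} · P⁻¹, and e^{tJ} can be computed block-by-block.

A has Jordan form
J =
  [-5,  1,  0]
  [ 0, -5,  1]
  [ 0,  0, -5]
(up to reordering of blocks).

Per-block formulas:
  For a 3×3 Jordan block J_3(-5): exp(t · J_3(-5)) = e^(-5t)·(I + t·N + (t^2/2)·N^2), where N is the 3×3 nilpotent shift.

After assembling e^{tJ} and conjugating by P, we get:

e^{tA} =
  [2*t*exp(-5*t) + exp(-5*t), t^2*exp(-5*t)/2 + t*exp(-5*t), -t*exp(-5*t)]
  [0, exp(-5*t), 0]
  [4*t*exp(-5*t), t^2*exp(-5*t) + t*exp(-5*t), -2*t*exp(-5*t) + exp(-5*t)]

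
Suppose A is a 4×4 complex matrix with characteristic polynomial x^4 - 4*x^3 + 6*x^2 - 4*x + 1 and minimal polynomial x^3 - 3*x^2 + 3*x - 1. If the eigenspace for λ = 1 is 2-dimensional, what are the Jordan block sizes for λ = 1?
Block sizes for λ = 1: [3, 1]

Step 1 — from the characteristic polynomial, algebraic multiplicity of λ = 1 is 4. From dim ker(A − (1)·I) = 2, there are exactly 2 Jordan blocks for λ = 1.
Step 2 — from the minimal polynomial, the factor (x − 1)^3 tells us the largest block for λ = 1 has size 3.
Step 3 — with total size 4, 2 blocks, and largest block 3, the block sizes (in nonincreasing order) are [3, 1].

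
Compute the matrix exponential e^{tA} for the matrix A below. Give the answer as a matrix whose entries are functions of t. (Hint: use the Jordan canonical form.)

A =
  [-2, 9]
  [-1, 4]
e^{tA} =
  [-3*t*exp(t) + exp(t), 9*t*exp(t)]
  [-t*exp(t), 3*t*exp(t) + exp(t)]

Strategy: write A = P · J · P⁻¹ where J is a Jordan canonical form, so e^{tA} = P · e^{tJ} · P⁻¹, and e^{tJ} can be computed block-by-block.

A has Jordan form
J =
  [1, 1]
  [0, 1]
(up to reordering of blocks).

Per-block formulas:
  For a 2×2 Jordan block J_2(1): exp(t · J_2(1)) = e^(1t)·(I + t·N), where N is the 2×2 nilpotent shift.

After assembling e^{tJ} and conjugating by P, we get:

e^{tA} =
  [-3*t*exp(t) + exp(t), 9*t*exp(t)]
  [-t*exp(t), 3*t*exp(t) + exp(t)]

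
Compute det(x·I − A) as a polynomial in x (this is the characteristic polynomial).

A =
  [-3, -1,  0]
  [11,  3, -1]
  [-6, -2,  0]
x^3

Expanding det(x·I − A) (e.g. by cofactor expansion or by noting that A is similar to its Jordan form J, which has the same characteristic polynomial as A) gives
  χ_A(x) = x^3
which factors as x^3. The eigenvalues (with algebraic multiplicities) are λ = 0 with multiplicity 3.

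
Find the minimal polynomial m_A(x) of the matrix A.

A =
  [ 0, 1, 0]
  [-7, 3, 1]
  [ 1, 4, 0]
x^3 - 3*x^2 + 3*x - 1

The characteristic polynomial is χ_A(x) = (x - 1)^3, so the eigenvalues are known. The minimal polynomial is
  m_A(x) = Π_λ (x − λ)^{k_λ}
where k_λ is the size of the *largest* Jordan block for λ (equivalently, the smallest k with (A − λI)^k v = 0 for every generalised eigenvector v of λ).

  λ = 1: largest Jordan block has size 3, contributing (x − 1)^3

So m_A(x) = (x - 1)^3 = x^3 - 3*x^2 + 3*x - 1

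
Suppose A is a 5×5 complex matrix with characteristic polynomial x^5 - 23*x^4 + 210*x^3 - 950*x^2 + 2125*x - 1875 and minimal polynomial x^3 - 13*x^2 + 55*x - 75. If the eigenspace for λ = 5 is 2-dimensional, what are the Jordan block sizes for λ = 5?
Block sizes for λ = 5: [2, 2]

Step 1 — from the characteristic polynomial, algebraic multiplicity of λ = 5 is 4. From dim ker(A − (5)·I) = 2, there are exactly 2 Jordan blocks for λ = 5.
Step 2 — from the minimal polynomial, the factor (x − 5)^2 tells us the largest block for λ = 5 has size 2.
Step 3 — with total size 4, 2 blocks, and largest block 2, the block sizes (in nonincreasing order) are [2, 2].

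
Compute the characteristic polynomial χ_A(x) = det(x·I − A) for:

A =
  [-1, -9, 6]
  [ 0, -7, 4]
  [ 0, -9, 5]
x^3 + 3*x^2 + 3*x + 1

Expanding det(x·I − A) (e.g. by cofactor expansion or by noting that A is similar to its Jordan form J, which has the same characteristic polynomial as A) gives
  χ_A(x) = x^3 + 3*x^2 + 3*x + 1
which factors as (x + 1)^3. The eigenvalues (with algebraic multiplicities) are λ = -1 with multiplicity 3.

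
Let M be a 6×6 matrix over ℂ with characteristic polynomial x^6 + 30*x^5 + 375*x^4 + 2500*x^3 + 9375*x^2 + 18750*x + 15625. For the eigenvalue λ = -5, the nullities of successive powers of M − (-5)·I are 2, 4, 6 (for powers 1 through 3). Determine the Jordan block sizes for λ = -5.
Block sizes for λ = -5: [3, 3]

From the dimensions of kernels of powers, the number of Jordan blocks of size at least j is d_j − d_{j−1} where d_j = dim ker(N^j) (with d_0 = 0). Computing the differences gives [2, 2, 2].
The number of blocks of size exactly k is (#blocks of size ≥ k) − (#blocks of size ≥ k + 1), so the partition is: 2 block(s) of size 3.
In nonincreasing order the block sizes are [3, 3].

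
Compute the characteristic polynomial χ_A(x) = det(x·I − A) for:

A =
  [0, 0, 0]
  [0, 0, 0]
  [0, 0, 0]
x^3

Expanding det(x·I − A) (e.g. by cofactor expansion or by noting that A is similar to its Jordan form J, which has the same characteristic polynomial as A) gives
  χ_A(x) = x^3
which factors as x^3. The eigenvalues (with algebraic multiplicities) are λ = 0 with multiplicity 3.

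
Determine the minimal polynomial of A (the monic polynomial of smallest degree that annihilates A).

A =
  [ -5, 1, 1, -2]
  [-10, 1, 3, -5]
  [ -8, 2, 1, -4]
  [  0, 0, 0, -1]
x^3 + 3*x^2 + 3*x + 1

The characteristic polynomial is χ_A(x) = (x + 1)^4, so the eigenvalues are known. The minimal polynomial is
  m_A(x) = Π_λ (x − λ)^{k_λ}
where k_λ is the size of the *largest* Jordan block for λ (equivalently, the smallest k with (A − λI)^k v = 0 for every generalised eigenvector v of λ).

  λ = -1: largest Jordan block has size 3, contributing (x + 1)^3

So m_A(x) = (x + 1)^3 = x^3 + 3*x^2 + 3*x + 1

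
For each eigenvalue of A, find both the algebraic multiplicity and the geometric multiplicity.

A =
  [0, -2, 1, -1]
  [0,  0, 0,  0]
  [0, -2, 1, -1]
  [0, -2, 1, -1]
λ = 0: alg = 4, geom = 3

Step 1 — factor the characteristic polynomial to read off the algebraic multiplicities:
  χ_A(x) = x^4

Step 2 — compute geometric multiplicities via the rank-nullity identity g(λ) = n − rank(A − λI):
  rank(A − (0)·I) = 1, so dim ker(A − (0)·I) = n − 1 = 3

Summary:
  λ = 0: algebraic multiplicity = 4, geometric multiplicity = 3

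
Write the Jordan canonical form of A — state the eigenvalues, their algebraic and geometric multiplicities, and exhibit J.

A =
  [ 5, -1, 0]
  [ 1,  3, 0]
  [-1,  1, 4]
J_2(4) ⊕ J_1(4)

The characteristic polynomial is
  det(x·I − A) = x^3 - 12*x^2 + 48*x - 64 = (x - 4)^3

Eigenvalues and multiplicities (the geometric multiplicity of λ is n − rank(A − λI), which equals the number of Jordan blocks for λ):
  λ = 4: algebraic multiplicity = 3, geometric multiplicity = 2

Determining the block sizes for each eigenvalue:
  λ = 4: 2 blocks summing to 3 forces exactly one block of size 2 and the rest size 1 → block sizes [2, 1]

Assembling the blocks gives a Jordan form
J =
  [4, 1, 0]
  [0, 4, 0]
  [0, 0, 4]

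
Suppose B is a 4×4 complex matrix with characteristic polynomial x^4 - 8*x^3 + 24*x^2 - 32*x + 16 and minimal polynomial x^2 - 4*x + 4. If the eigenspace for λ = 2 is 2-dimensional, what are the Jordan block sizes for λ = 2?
Block sizes for λ = 2: [2, 2]

Step 1 — from the characteristic polynomial, algebraic multiplicity of λ = 2 is 4. From dim ker(B − (2)·I) = 2, there are exactly 2 Jordan blocks for λ = 2.
Step 2 — from the minimal polynomial, the factor (x − 2)^2 tells us the largest block for λ = 2 has size 2.
Step 3 — with total size 4, 2 blocks, and largest block 2, the block sizes (in nonincreasing order) are [2, 2].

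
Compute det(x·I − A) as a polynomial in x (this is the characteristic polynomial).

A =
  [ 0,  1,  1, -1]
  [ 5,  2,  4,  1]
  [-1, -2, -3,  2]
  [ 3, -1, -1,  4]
x^4 - 3*x^3

Expanding det(x·I − A) (e.g. by cofactor expansion or by noting that A is similar to its Jordan form J, which has the same characteristic polynomial as A) gives
  χ_A(x) = x^4 - 3*x^3
which factors as x^3*(x - 3). The eigenvalues (with algebraic multiplicities) are λ = 0 with multiplicity 3, λ = 3 with multiplicity 1.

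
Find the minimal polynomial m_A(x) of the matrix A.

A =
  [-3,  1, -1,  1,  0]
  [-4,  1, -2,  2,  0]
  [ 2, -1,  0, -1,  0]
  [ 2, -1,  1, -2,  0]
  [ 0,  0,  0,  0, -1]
x^2 + 2*x + 1

The characteristic polynomial is χ_A(x) = (x + 1)^5, so the eigenvalues are known. The minimal polynomial is
  m_A(x) = Π_λ (x − λ)^{k_λ}
where k_λ is the size of the *largest* Jordan block for λ (equivalently, the smallest k with (A − λI)^k v = 0 for every generalised eigenvector v of λ).

  λ = -1: largest Jordan block has size 2, contributing (x + 1)^2

So m_A(x) = (x + 1)^2 = x^2 + 2*x + 1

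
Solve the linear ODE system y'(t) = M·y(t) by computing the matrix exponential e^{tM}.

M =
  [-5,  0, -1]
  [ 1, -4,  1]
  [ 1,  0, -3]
e^{tM} =
  [-t*exp(-4*t) + exp(-4*t), 0, -t*exp(-4*t)]
  [t*exp(-4*t), exp(-4*t), t*exp(-4*t)]
  [t*exp(-4*t), 0, t*exp(-4*t) + exp(-4*t)]

Strategy: write M = P · J · P⁻¹ where J is a Jordan canonical form, so e^{tM} = P · e^{tJ} · P⁻¹, and e^{tJ} can be computed block-by-block.

M has Jordan form
J =
  [-4,  1,  0]
  [ 0, -4,  0]
  [ 0,  0, -4]
(up to reordering of blocks).

Per-block formulas:
  For a 1×1 block at λ = -4: exp(t · [-4]) = [e^(-4t)].
  For a 2×2 Jordan block J_2(-4): exp(t · J_2(-4)) = e^(-4t)·(I + t·N), where N is the 2×2 nilpotent shift.

After assembling e^{tJ} and conjugating by P, we get:

e^{tM} =
  [-t*exp(-4*t) + exp(-4*t), 0, -t*exp(-4*t)]
  [t*exp(-4*t), exp(-4*t), t*exp(-4*t)]
  [t*exp(-4*t), 0, t*exp(-4*t) + exp(-4*t)]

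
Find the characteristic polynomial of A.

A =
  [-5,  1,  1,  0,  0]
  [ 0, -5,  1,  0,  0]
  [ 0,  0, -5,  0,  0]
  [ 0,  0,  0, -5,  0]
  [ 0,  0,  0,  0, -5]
x^5 + 25*x^4 + 250*x^3 + 1250*x^2 + 3125*x + 3125

Expanding det(x·I − A) (e.g. by cofactor expansion or by noting that A is similar to its Jordan form J, which has the same characteristic polynomial as A) gives
  χ_A(x) = x^5 + 25*x^4 + 250*x^3 + 1250*x^2 + 3125*x + 3125
which factors as (x + 5)^5. The eigenvalues (with algebraic multiplicities) are λ = -5 with multiplicity 5.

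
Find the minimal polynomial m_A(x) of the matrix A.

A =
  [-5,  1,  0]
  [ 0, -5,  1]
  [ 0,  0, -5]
x^3 + 15*x^2 + 75*x + 125

The characteristic polynomial is χ_A(x) = (x + 5)^3, so the eigenvalues are known. The minimal polynomial is
  m_A(x) = Π_λ (x − λ)^{k_λ}
where k_λ is the size of the *largest* Jordan block for λ (equivalently, the smallest k with (A − λI)^k v = 0 for every generalised eigenvector v of λ).

  λ = -5: largest Jordan block has size 3, contributing (x + 5)^3

So m_A(x) = (x + 5)^3 = x^3 + 15*x^2 + 75*x + 125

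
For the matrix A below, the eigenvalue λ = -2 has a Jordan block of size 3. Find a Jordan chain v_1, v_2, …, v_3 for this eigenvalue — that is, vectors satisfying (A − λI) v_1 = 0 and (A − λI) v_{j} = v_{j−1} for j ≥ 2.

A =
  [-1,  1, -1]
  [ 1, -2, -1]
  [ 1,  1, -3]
A Jordan chain for λ = -2 of length 3:
v_1 = (1, 0, 1)ᵀ
v_2 = (1, 1, 1)ᵀ
v_3 = (1, 0, 0)ᵀ

Let N = A − (-2)·I. We want v_3 with N^3 v_3 = 0 but N^2 v_3 ≠ 0; then v_{j-1} := N · v_j for j = 3, …, 2.

Pick v_3 = (1, 0, 0)ᵀ.
Then v_2 = N · v_3 = (1, 1, 1)ᵀ.
Then v_1 = N · v_2 = (1, 0, 1)ᵀ.

Sanity check: (A − (-2)·I) v_1 = (0, 0, 0)ᵀ = 0. ✓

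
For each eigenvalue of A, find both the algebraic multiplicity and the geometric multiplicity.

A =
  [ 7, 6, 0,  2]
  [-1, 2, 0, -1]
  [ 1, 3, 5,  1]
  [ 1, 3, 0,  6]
λ = 5: alg = 4, geom = 3

Step 1 — factor the characteristic polynomial to read off the algebraic multiplicities:
  χ_A(x) = (x - 5)^4

Step 2 — compute geometric multiplicities via the rank-nullity identity g(λ) = n − rank(A − λI):
  rank(A − (5)·I) = 1, so dim ker(A − (5)·I) = n − 1 = 3

Summary:
  λ = 5: algebraic multiplicity = 4, geometric multiplicity = 3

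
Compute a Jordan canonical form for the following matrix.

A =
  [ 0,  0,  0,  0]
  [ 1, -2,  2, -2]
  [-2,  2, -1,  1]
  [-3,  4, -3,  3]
J_3(0) ⊕ J_1(0)

The characteristic polynomial is
  det(x·I − A) = x^4

Eigenvalues and multiplicities (the geometric multiplicity of λ is n − rank(A − λI), which equals the number of Jordan blocks for λ):
  λ = 0: algebraic multiplicity = 4, geometric multiplicity = 2

Determining the block sizes for each eigenvalue:
  λ = 0: with am = 4 and gm = 2, the partition is not yet determined (e.g. several partitions of 4 into 2 parts exist). Let N = A − (0)·I. Computing rank(N^1) = 2, rank(N^2) = 1, rank(N^3) = 0; the number of blocks of size ≥ j is rank(N^{j−1}) − rank(N^j), giving [2, 1, 1]. So we have 1 block(s) of size 3, 1 block(s) of size 1 → block sizes [3, 1]

Assembling the blocks gives a Jordan form
J =
  [0, 1, 0, 0]
  [0, 0, 1, 0]
  [0, 0, 0, 0]
  [0, 0, 0, 0]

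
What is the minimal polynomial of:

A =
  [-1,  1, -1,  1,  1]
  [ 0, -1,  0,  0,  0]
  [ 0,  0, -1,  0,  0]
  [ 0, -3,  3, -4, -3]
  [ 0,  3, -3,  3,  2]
x^2 + 2*x + 1

The characteristic polynomial is χ_A(x) = (x + 1)^5, so the eigenvalues are known. The minimal polynomial is
  m_A(x) = Π_λ (x − λ)^{k_λ}
where k_λ is the size of the *largest* Jordan block for λ (equivalently, the smallest k with (A − λI)^k v = 0 for every generalised eigenvector v of λ).

  λ = -1: largest Jordan block has size 2, contributing (x + 1)^2

So m_A(x) = (x + 1)^2 = x^2 + 2*x + 1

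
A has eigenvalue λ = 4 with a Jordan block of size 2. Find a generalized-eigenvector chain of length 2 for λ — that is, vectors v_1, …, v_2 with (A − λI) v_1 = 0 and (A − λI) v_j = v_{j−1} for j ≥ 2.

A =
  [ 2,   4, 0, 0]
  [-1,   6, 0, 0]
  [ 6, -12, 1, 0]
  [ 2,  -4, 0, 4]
A Jordan chain for λ = 4 of length 2:
v_1 = (-2, -1, 0, 2)ᵀ
v_2 = (1, 0, 2, 0)ᵀ

Let N = A − (4)·I. We want v_2 with N^2 v_2 = 0 but N^1 v_2 ≠ 0; then v_{j-1} := N · v_j for j = 2, …, 2.

Pick v_2 = (1, 0, 2, 0)ᵀ.
Then v_1 = N · v_2 = (-2, -1, 0, 2)ᵀ.

Sanity check: (A − (4)·I) v_1 = (0, 0, 0, 0)ᵀ = 0. ✓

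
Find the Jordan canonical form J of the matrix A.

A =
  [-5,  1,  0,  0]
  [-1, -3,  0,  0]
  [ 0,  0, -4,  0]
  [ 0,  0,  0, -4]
J_2(-4) ⊕ J_1(-4) ⊕ J_1(-4)

The characteristic polynomial is
  det(x·I − A) = x^4 + 16*x^3 + 96*x^2 + 256*x + 256 = (x + 4)^4

Eigenvalues and multiplicities (the geometric multiplicity of λ is n − rank(A − λI), which equals the number of Jordan blocks for λ):
  λ = -4: algebraic multiplicity = 4, geometric multiplicity = 3

Determining the block sizes for each eigenvalue:
  λ = -4: 3 blocks summing to 4 forces exactly one block of size 2 and the rest size 1 → block sizes [2, 1, 1]

Assembling the blocks gives a Jordan form
J =
  [-4,  1,  0,  0]
  [ 0, -4,  0,  0]
  [ 0,  0, -4,  0]
  [ 0,  0,  0, -4]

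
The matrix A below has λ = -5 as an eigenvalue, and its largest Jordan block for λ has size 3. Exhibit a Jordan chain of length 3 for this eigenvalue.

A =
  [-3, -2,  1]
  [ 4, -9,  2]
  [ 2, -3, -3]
A Jordan chain for λ = -5 of length 3:
v_1 = (-2, -4, -4)ᵀ
v_2 = (2, 4, 2)ᵀ
v_3 = (1, 0, 0)ᵀ

Let N = A − (-5)·I. We want v_3 with N^3 v_3 = 0 but N^2 v_3 ≠ 0; then v_{j-1} := N · v_j for j = 3, …, 2.

Pick v_3 = (1, 0, 0)ᵀ.
Then v_2 = N · v_3 = (2, 4, 2)ᵀ.
Then v_1 = N · v_2 = (-2, -4, -4)ᵀ.

Sanity check: (A − (-5)·I) v_1 = (0, 0, 0)ᵀ = 0. ✓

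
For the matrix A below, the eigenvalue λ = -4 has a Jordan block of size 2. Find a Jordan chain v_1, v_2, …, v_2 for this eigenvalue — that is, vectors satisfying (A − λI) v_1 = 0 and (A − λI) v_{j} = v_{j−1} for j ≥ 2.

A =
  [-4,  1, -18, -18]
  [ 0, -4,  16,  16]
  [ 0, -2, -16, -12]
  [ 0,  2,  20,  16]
A Jordan chain for λ = -4 of length 2:
v_1 = (1, 0, -2, 2)ᵀ
v_2 = (0, 1, 0, 0)ᵀ

Let N = A − (-4)·I. We want v_2 with N^2 v_2 = 0 but N^1 v_2 ≠ 0; then v_{j-1} := N · v_j for j = 2, …, 2.

Pick v_2 = (0, 1, 0, 0)ᵀ.
Then v_1 = N · v_2 = (1, 0, -2, 2)ᵀ.

Sanity check: (A − (-4)·I) v_1 = (0, 0, 0, 0)ᵀ = 0. ✓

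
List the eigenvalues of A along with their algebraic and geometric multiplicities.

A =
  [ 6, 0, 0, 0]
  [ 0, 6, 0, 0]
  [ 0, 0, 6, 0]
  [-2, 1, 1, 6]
λ = 6: alg = 4, geom = 3

Step 1 — factor the characteristic polynomial to read off the algebraic multiplicities:
  χ_A(x) = (x - 6)^4

Step 2 — compute geometric multiplicities via the rank-nullity identity g(λ) = n − rank(A − λI):
  rank(A − (6)·I) = 1, so dim ker(A − (6)·I) = n − 1 = 3

Summary:
  λ = 6: algebraic multiplicity = 4, geometric multiplicity = 3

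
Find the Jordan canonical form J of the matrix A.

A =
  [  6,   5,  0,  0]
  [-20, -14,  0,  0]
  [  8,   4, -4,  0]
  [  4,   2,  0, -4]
J_2(-4) ⊕ J_1(-4) ⊕ J_1(-4)

The characteristic polynomial is
  det(x·I − A) = x^4 + 16*x^3 + 96*x^2 + 256*x + 256 = (x + 4)^4

Eigenvalues and multiplicities (the geometric multiplicity of λ is n − rank(A − λI), which equals the number of Jordan blocks for λ):
  λ = -4: algebraic multiplicity = 4, geometric multiplicity = 3

Determining the block sizes for each eigenvalue:
  λ = -4: 3 blocks summing to 4 forces exactly one block of size 2 and the rest size 1 → block sizes [2, 1, 1]

Assembling the blocks gives a Jordan form
J =
  [-4,  1,  0,  0]
  [ 0, -4,  0,  0]
  [ 0,  0, -4,  0]
  [ 0,  0,  0, -4]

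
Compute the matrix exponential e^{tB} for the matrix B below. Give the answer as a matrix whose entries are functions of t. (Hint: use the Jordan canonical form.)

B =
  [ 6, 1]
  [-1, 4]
e^{tB} =
  [t*exp(5*t) + exp(5*t), t*exp(5*t)]
  [-t*exp(5*t), -t*exp(5*t) + exp(5*t)]

Strategy: write B = P · J · P⁻¹ where J is a Jordan canonical form, so e^{tB} = P · e^{tJ} · P⁻¹, and e^{tJ} can be computed block-by-block.

B has Jordan form
J =
  [5, 1]
  [0, 5]
(up to reordering of blocks).

Per-block formulas:
  For a 2×2 Jordan block J_2(5): exp(t · J_2(5)) = e^(5t)·(I + t·N), where N is the 2×2 nilpotent shift.

After assembling e^{tJ} and conjugating by P, we get:

e^{tB} =
  [t*exp(5*t) + exp(5*t), t*exp(5*t)]
  [-t*exp(5*t), -t*exp(5*t) + exp(5*t)]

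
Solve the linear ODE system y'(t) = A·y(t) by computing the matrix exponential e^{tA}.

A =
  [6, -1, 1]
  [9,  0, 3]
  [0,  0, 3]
e^{tA} =
  [3*t*exp(3*t) + exp(3*t), -t*exp(3*t), t*exp(3*t)]
  [9*t*exp(3*t), -3*t*exp(3*t) + exp(3*t), 3*t*exp(3*t)]
  [0, 0, exp(3*t)]

Strategy: write A = P · J · P⁻¹ where J is a Jordan canonical form, so e^{tA} = P · e^{tJ} · P⁻¹, and e^{tJ} can be computed block-by-block.

A has Jordan form
J =
  [3, 1, 0]
  [0, 3, 0]
  [0, 0, 3]
(up to reordering of blocks).

Per-block formulas:
  For a 1×1 block at λ = 3: exp(t · [3]) = [e^(3t)].
  For a 2×2 Jordan block J_2(3): exp(t · J_2(3)) = e^(3t)·(I + t·N), where N is the 2×2 nilpotent shift.

After assembling e^{tJ} and conjugating by P, we get:

e^{tA} =
  [3*t*exp(3*t) + exp(3*t), -t*exp(3*t), t*exp(3*t)]
  [9*t*exp(3*t), -3*t*exp(3*t) + exp(3*t), 3*t*exp(3*t)]
  [0, 0, exp(3*t)]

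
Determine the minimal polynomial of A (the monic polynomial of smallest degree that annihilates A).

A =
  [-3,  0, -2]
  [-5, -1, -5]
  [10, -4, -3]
x^3 + 7*x^2 + 15*x + 9

The characteristic polynomial is χ_A(x) = (x + 1)*(x + 3)^2, so the eigenvalues are known. The minimal polynomial is
  m_A(x) = Π_λ (x − λ)^{k_λ}
where k_λ is the size of the *largest* Jordan block for λ (equivalently, the smallest k with (A − λI)^k v = 0 for every generalised eigenvector v of λ).

  λ = -3: largest Jordan block has size 2, contributing (x + 3)^2
  λ = -1: largest Jordan block has size 1, contributing (x + 1)

So m_A(x) = (x + 1)*(x + 3)^2 = x^3 + 7*x^2 + 15*x + 9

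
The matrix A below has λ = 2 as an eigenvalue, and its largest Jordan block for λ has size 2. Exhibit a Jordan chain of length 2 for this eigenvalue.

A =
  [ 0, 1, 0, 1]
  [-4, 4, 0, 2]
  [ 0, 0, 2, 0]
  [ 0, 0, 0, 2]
A Jordan chain for λ = 2 of length 2:
v_1 = (-2, -4, 0, 0)ᵀ
v_2 = (1, 0, 0, 0)ᵀ

Let N = A − (2)·I. We want v_2 with N^2 v_2 = 0 but N^1 v_2 ≠ 0; then v_{j-1} := N · v_j for j = 2, …, 2.

Pick v_2 = (1, 0, 0, 0)ᵀ.
Then v_1 = N · v_2 = (-2, -4, 0, 0)ᵀ.

Sanity check: (A − (2)·I) v_1 = (0, 0, 0, 0)ᵀ = 0. ✓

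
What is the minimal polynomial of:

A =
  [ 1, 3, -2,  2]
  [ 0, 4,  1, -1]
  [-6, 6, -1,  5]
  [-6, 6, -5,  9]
x^3 - 9*x^2 + 24*x - 16

The characteristic polynomial is χ_A(x) = (x - 4)^3*(x - 1), so the eigenvalues are known. The minimal polynomial is
  m_A(x) = Π_λ (x − λ)^{k_λ}
where k_λ is the size of the *largest* Jordan block for λ (equivalently, the smallest k with (A − λI)^k v = 0 for every generalised eigenvector v of λ).

  λ = 1: largest Jordan block has size 1, contributing (x − 1)
  λ = 4: largest Jordan block has size 2, contributing (x − 4)^2

So m_A(x) = (x - 4)^2*(x - 1) = x^3 - 9*x^2 + 24*x - 16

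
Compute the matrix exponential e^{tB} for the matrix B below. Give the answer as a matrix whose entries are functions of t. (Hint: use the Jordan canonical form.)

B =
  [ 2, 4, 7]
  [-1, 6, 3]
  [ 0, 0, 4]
e^{tB} =
  [-2*t*exp(4*t) + exp(4*t), 4*t*exp(4*t), -t^2*exp(4*t) + 7*t*exp(4*t)]
  [-t*exp(4*t), 2*t*exp(4*t) + exp(4*t), -t^2*exp(4*t)/2 + 3*t*exp(4*t)]
  [0, 0, exp(4*t)]

Strategy: write B = P · J · P⁻¹ where J is a Jordan canonical form, so e^{tB} = P · e^{tJ} · P⁻¹, and e^{tJ} can be computed block-by-block.

B has Jordan form
J =
  [4, 1, 0]
  [0, 4, 1]
  [0, 0, 4]
(up to reordering of blocks).

Per-block formulas:
  For a 3×3 Jordan block J_3(4): exp(t · J_3(4)) = e^(4t)·(I + t·N + (t^2/2)·N^2), where N is the 3×3 nilpotent shift.

After assembling e^{tJ} and conjugating by P, we get:

e^{tB} =
  [-2*t*exp(4*t) + exp(4*t), 4*t*exp(4*t), -t^2*exp(4*t) + 7*t*exp(4*t)]
  [-t*exp(4*t), 2*t*exp(4*t) + exp(4*t), -t^2*exp(4*t)/2 + 3*t*exp(4*t)]
  [0, 0, exp(4*t)]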